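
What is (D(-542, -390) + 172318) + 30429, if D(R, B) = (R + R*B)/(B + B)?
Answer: 78965911/390 ≈ 2.0248e+5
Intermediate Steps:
D(R, B) = (R + B*R)/(2*B) (D(R, B) = (R + B*R)/((2*B)) = (R + B*R)*(1/(2*B)) = (R + B*R)/(2*B))
(D(-542, -390) + 172318) + 30429 = ((½)*(-542)*(1 - 390)/(-390) + 172318) + 30429 = ((½)*(-542)*(-1/390)*(-389) + 172318) + 30429 = (-105419/390 + 172318) + 30429 = 67098601/390 + 30429 = 78965911/390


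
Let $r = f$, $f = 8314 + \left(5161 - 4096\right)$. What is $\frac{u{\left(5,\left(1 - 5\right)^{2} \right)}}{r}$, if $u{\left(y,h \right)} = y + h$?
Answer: $\frac{21}{9379} \approx 0.002239$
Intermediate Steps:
$f = 9379$ ($f = 8314 + \left(5161 - 4096\right) = 8314 + 1065 = 9379$)
$u{\left(y,h \right)} = h + y$
$r = 9379$
$\frac{u{\left(5,\left(1 - 5\right)^{2} \right)}}{r} = \frac{\left(1 - 5\right)^{2} + 5}{9379} = \left(\left(-4\right)^{2} + 5\right) \frac{1}{9379} = \left(16 + 5\right) \frac{1}{9379} = 21 \cdot \frac{1}{9379} = \frac{21}{9379}$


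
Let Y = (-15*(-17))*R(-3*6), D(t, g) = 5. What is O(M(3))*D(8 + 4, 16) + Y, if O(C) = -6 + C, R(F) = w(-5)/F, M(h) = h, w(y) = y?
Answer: 335/6 ≈ 55.833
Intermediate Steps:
R(F) = -5/F
Y = 425/6 (Y = (-15*(-17))*(-5/((-3*6))) = 255*(-5/(-18)) = 255*(-5*(-1/18)) = 255*(5/18) = 425/6 ≈ 70.833)
O(M(3))*D(8 + 4, 16) + Y = (-6 + 3)*5 + 425/6 = -3*5 + 425/6 = -15 + 425/6 = 335/6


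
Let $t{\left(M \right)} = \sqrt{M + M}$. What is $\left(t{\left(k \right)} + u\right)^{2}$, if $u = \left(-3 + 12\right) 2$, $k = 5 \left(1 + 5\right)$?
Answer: $384 + 72 \sqrt{15} \approx 662.85$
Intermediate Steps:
$k = 30$ ($k = 5 \cdot 6 = 30$)
$u = 18$ ($u = 9 \cdot 2 = 18$)
$t{\left(M \right)} = \sqrt{2} \sqrt{M}$ ($t{\left(M \right)} = \sqrt{2 M} = \sqrt{2} \sqrt{M}$)
$\left(t{\left(k \right)} + u\right)^{2} = \left(\sqrt{2} \sqrt{30} + 18\right)^{2} = \left(2 \sqrt{15} + 18\right)^{2} = \left(18 + 2 \sqrt{15}\right)^{2}$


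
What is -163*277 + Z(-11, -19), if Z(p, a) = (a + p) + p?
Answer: -45192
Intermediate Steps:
Z(p, a) = a + 2*p
-163*277 + Z(-11, -19) = -163*277 + (-19 + 2*(-11)) = -45151 + (-19 - 22) = -45151 - 41 = -45192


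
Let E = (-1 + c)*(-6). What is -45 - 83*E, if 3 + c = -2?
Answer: -3033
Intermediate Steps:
c = -5 (c = -3 - 2 = -5)
E = 36 (E = (-1 - 5)*(-6) = -6*(-6) = 36)
-45 - 83*E = -45 - 83*36 = -45 - 2988 = -3033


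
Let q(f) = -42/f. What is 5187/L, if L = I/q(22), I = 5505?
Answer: -36309/20185 ≈ -1.7988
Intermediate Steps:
L = -20185/7 (L = 5505/((-42/22)) = 5505/((-42*1/22)) = 5505/(-21/11) = 5505*(-11/21) = -20185/7 ≈ -2883.6)
5187/L = 5187/(-20185/7) = 5187*(-7/20185) = -36309/20185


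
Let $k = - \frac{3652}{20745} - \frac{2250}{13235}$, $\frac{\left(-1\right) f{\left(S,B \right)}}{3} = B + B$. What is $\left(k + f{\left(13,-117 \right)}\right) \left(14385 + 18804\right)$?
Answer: $\frac{426248898439468}{18304005} \approx 2.3287 \cdot 10^{7}$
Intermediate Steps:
$f{\left(S,B \right)} = - 6 B$ ($f{\left(S,B \right)} = - 3 \left(B + B\right) = - 3 \cdot 2 B = - 6 B$)
$k = - \frac{19002094}{54912015}$ ($k = \left(-3652\right) \frac{1}{20745} - \frac{450}{2647} = - \frac{3652}{20745} - \frac{450}{2647} = - \frac{19002094}{54912015} \approx -0.34605$)
$\left(k + f{\left(13,-117 \right)}\right) \left(14385 + 18804\right) = \left(- \frac{19002094}{54912015} - -702\right) \left(14385 + 18804\right) = \left(- \frac{19002094}{54912015} + 702\right) 33189 = \frac{38529232436}{54912015} \cdot 33189 = \frac{426248898439468}{18304005}$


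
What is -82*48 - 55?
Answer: -3991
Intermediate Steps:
-82*48 - 55 = -3936 - 55 = -3991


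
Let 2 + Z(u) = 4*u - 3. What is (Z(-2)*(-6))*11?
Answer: 858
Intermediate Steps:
Z(u) = -5 + 4*u (Z(u) = -2 + (4*u - 3) = -2 + (-3 + 4*u) = -5 + 4*u)
(Z(-2)*(-6))*11 = ((-5 + 4*(-2))*(-6))*11 = ((-5 - 8)*(-6))*11 = -13*(-6)*11 = 78*11 = 858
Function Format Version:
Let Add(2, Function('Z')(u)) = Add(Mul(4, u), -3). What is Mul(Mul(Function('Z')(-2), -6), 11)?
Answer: 858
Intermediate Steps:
Function('Z')(u) = Add(-5, Mul(4, u)) (Function('Z')(u) = Add(-2, Add(Mul(4, u), -3)) = Add(-2, Add(-3, Mul(4, u))) = Add(-5, Mul(4, u)))
Mul(Mul(Function('Z')(-2), -6), 11) = Mul(Mul(Add(-5, Mul(4, -2)), -6), 11) = Mul(Mul(Add(-5, -8), -6), 11) = Mul(Mul(-13, -6), 11) = Mul(78, 11) = 858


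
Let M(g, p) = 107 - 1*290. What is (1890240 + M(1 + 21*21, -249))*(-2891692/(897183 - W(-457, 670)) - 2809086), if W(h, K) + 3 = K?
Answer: -1189976785648593969/224129 ≈ -5.3093e+12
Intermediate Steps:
W(h, K) = -3 + K
M(g, p) = -183 (M(g, p) = 107 - 290 = -183)
(1890240 + M(1 + 21*21, -249))*(-2891692/(897183 - W(-457, 670)) - 2809086) = (1890240 - 183)*(-2891692/(897183 - (-3 + 670)) - 2809086) = 1890057*(-2891692/(897183 - 1*667) - 2809086) = 1890057*(-2891692/(897183 - 667) - 2809086) = 1890057*(-2891692/896516 - 2809086) = 1890057*(-2891692*1/896516 - 2809086) = 1890057*(-722923/224129 - 2809086) = 1890057*(-629598359017/224129) = -1189976785648593969/224129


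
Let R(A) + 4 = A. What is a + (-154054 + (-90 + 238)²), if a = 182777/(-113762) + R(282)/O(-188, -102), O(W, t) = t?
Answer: -766741197845/5801862 ≈ -1.3215e+5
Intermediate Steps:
R(A) = -4 + A
a = -25134545/5801862 (a = 182777/(-113762) + (-4 + 282)/(-102) = 182777*(-1/113762) + 278*(-1/102) = -182777/113762 - 139/51 = -25134545/5801862 ≈ -4.3322)
a + (-154054 + (-90 + 238)²) = -25134545/5801862 + (-154054 + (-90 + 238)²) = -25134545/5801862 + (-154054 + 148²) = -25134545/5801862 + (-154054 + 21904) = -25134545/5801862 - 132150 = -766741197845/5801862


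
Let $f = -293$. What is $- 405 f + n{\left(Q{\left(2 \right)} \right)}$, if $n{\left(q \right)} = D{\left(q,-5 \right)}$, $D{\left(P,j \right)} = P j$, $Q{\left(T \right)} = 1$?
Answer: $118660$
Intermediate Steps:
$n{\left(q \right)} = - 5 q$ ($n{\left(q \right)} = q \left(-5\right) = - 5 q$)
$- 405 f + n{\left(Q{\left(2 \right)} \right)} = \left(-405\right) \left(-293\right) - 5 = 118665 - 5 = 118660$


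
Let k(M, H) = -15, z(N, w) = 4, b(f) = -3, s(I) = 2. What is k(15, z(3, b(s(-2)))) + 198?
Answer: 183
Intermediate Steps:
k(15, z(3, b(s(-2)))) + 198 = -15 + 198 = 183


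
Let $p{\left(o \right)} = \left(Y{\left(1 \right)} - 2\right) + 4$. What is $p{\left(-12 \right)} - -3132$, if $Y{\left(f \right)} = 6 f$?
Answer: $3140$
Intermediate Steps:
$p{\left(o \right)} = 8$ ($p{\left(o \right)} = \left(6 \cdot 1 - 2\right) + 4 = \left(6 - 2\right) + 4 = 4 + 4 = 8$)
$p{\left(-12 \right)} - -3132 = 8 - -3132 = 8 + 3132 = 3140$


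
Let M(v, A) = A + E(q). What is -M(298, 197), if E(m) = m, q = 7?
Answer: -204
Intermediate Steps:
M(v, A) = 7 + A (M(v, A) = A + 7 = 7 + A)
-M(298, 197) = -(7 + 197) = -1*204 = -204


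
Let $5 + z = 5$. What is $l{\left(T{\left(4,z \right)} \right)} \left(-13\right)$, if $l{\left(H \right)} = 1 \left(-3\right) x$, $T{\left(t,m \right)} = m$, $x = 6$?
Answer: $234$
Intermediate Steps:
$z = 0$ ($z = -5 + 5 = 0$)
$l{\left(H \right)} = -18$ ($l{\left(H \right)} = 1 \left(-3\right) 6 = \left(-3\right) 6 = -18$)
$l{\left(T{\left(4,z \right)} \right)} \left(-13\right) = \left(-18\right) \left(-13\right) = 234$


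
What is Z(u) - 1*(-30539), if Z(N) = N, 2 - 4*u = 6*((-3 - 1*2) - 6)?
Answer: 30556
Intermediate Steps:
u = 17 (u = ½ - 3*((-3 - 1*2) - 6)/2 = ½ - 3*((-3 - 2) - 6)/2 = ½ - 3*(-5 - 6)/2 = ½ - 3*(-11)/2 = ½ - ¼*(-66) = ½ + 33/2 = 17)
Z(u) - 1*(-30539) = 17 - 1*(-30539) = 17 + 30539 = 30556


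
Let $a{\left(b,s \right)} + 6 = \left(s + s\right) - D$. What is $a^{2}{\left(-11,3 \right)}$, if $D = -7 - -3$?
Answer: $16$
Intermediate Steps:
$D = -4$ ($D = -7 + 3 = -4$)
$a{\left(b,s \right)} = -2 + 2 s$ ($a{\left(b,s \right)} = -6 + \left(\left(s + s\right) - -4\right) = -6 + \left(2 s + 4\right) = -6 + \left(4 + 2 s\right) = -2 + 2 s$)
$a^{2}{\left(-11,3 \right)} = \left(-2 + 2 \cdot 3\right)^{2} = \left(-2 + 6\right)^{2} = 4^{2} = 16$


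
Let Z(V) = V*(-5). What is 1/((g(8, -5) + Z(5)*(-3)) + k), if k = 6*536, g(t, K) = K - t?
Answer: 1/3278 ≈ 0.00030506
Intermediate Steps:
Z(V) = -5*V
k = 3216
1/((g(8, -5) + Z(5)*(-3)) + k) = 1/(((-5 - 1*8) - 5*5*(-3)) + 3216) = 1/(((-5 - 8) - 25*(-3)) + 3216) = 1/((-13 + 75) + 3216) = 1/(62 + 3216) = 1/3278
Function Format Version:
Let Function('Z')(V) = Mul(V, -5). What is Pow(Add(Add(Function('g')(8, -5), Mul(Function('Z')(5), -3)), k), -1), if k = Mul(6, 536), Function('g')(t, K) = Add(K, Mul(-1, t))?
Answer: Rational(1, 3278) ≈ 0.00030506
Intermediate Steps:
Function('Z')(V) = Mul(-5, V)
k = 3216
Pow(Add(Add(Function('g')(8, -5), Mul(Function('Z')(5), -3)), k), -1) = Pow(Add(Add(Add(-5, Mul(-1, 8)), Mul(Mul(-5, 5), -3)), 3216), -1) = Pow(Add(Add(Add(-5, -8), Mul(-25, -3)), 3216), -1) = Pow(Add(Add(-13, 75), 3216), -1) = Pow(Add(62, 3216), -1) = Pow(3278, -1) = Rational(1, 3278)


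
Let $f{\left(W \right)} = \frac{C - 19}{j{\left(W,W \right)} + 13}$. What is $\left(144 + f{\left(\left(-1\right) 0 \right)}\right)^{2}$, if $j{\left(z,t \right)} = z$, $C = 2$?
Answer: $\frac{3441025}{169} \approx 20361.0$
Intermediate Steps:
$f{\left(W \right)} = - \frac{17}{13 + W}$ ($f{\left(W \right)} = \frac{2 - 19}{W + 13} = - \frac{17}{13 + W}$)
$\left(144 + f{\left(\left(-1\right) 0 \right)}\right)^{2} = \left(144 - \frac{17}{13 - 0}\right)^{2} = \left(144 - \frac{17}{13 + 0}\right)^{2} = \left(144 - \frac{17}{13}\right)^{2} = \left(\frac{1855}{13}\right)^{2} = \frac{3441025}{169}$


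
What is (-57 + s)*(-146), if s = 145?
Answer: -12848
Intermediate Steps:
(-57 + s)*(-146) = (-57 + 145)*(-146) = 88*(-146) = -12848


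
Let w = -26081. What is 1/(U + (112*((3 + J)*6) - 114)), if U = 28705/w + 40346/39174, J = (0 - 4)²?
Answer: 510848547/6464241400916 ≈ 7.9027e-5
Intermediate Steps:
J = 16 (J = (-4)² = 16)
U = -36112822/510848547 (U = 28705/(-26081) + 40346/39174 = 28705*(-1/26081) + 40346*(1/39174) = -28705/26081 + 20173/19587 = -36112822/510848547 ≈ -0.070692)
1/(U + (112*((3 + J)*6) - 114)) = 1/(-36112822/510848547 + (112*((3 + 16)*6) - 114)) = 1/(-36112822/510848547 + (112*(19*6) - 114)) = 1/(-36112822/510848547 + (112*114 - 114)) = 1/(-36112822/510848547 + (12768 - 114)) = 1/(-36112822/510848547 + 12654) = 1/(6464241400916/510848547) = 510848547/6464241400916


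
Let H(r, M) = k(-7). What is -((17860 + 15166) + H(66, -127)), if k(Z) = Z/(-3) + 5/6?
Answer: -198175/6 ≈ -33029.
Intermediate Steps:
k(Z) = 5/6 - Z/3 (k(Z) = Z*(-1/3) + 5*(1/6) = -Z/3 + 5/6 = 5/6 - Z/3)
H(r, M) = 19/6 (H(r, M) = 5/6 - 1/3*(-7) = 5/6 + 7/3 = 19/6)
-((17860 + 15166) + H(66, -127)) = -((17860 + 15166) + 19/6) = -(33026 + 19/6) = -1*198175/6 = -198175/6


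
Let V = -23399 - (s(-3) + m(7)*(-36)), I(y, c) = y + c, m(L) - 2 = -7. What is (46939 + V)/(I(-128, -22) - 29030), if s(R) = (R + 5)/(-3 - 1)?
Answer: -46721/58360 ≈ -0.80057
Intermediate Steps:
m(L) = -5 (m(L) = 2 - 7 = -5)
I(y, c) = c + y
s(R) = -5/4 - R/4 (s(R) = (5 + R)/(-4) = (5 + R)*(-1/4) = -5/4 - R/4)
V = -47157/2 (V = -23399 - ((-5/4 - 1/4*(-3)) - 5*(-36)) = -23399 - ((-5/4 + 3/4) + 180) = -23399 - (-1/2 + 180) = -23399 - 1*359/2 = -23399 - 359/2 = -47157/2 ≈ -23579.)
(46939 + V)/(I(-128, -22) - 29030) = (46939 - 47157/2)/((-22 - 128) - 29030) = 46721/(2*(-150 - 29030)) = (46721/2)/(-29180) = (46721/2)*(-1/29180) = -46721/58360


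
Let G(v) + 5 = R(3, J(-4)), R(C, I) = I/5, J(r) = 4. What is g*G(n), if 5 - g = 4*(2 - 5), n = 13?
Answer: -357/5 ≈ -71.400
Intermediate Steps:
R(C, I) = I/5 (R(C, I) = I*(⅕) = I/5)
G(v) = -21/5 (G(v) = -5 + (⅕)*4 = -5 + ⅘ = -21/5)
g = 17 (g = 5 - 4*(2 - 5) = 5 - 4*(-3) = 5 - 1*(-12) = 5 + 12 = 17)
g*G(n) = 17*(-21/5) = -357/5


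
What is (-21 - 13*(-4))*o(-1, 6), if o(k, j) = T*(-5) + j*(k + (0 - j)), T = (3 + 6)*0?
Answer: -1302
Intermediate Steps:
T = 0 (T = 9*0 = 0)
o(k, j) = j*(k - j) (o(k, j) = 0*(-5) + j*(k + (0 - j)) = 0 + j*(k - j) = j*(k - j))
(-21 - 13*(-4))*o(-1, 6) = (-21 - 13*(-4))*(6*(-1 - 1*6)) = (-21 + 52)*(6*(-1 - 6)) = 31*(6*(-7)) = 31*(-42) = -1302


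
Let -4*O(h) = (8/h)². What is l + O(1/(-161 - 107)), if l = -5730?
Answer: -1154914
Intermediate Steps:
O(h) = -16/h² (O(h) = -64/h²/4 = -16/h²)
l + O(1/(-161 - 107)) = -5730 - 16*(-161 - 107)² = -5730 - 16/(1/(-268))² = -5730 - 16/(-1/268)² = -5730 - 16*71824 = -5730 - 1149184 = -1154914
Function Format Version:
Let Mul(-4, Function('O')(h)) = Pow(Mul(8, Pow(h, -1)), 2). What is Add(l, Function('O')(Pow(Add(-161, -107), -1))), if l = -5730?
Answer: -1154914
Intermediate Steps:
Function('O')(h) = Mul(-16, Pow(h, -2)) (Function('O')(h) = Mul(Rational(-1, 4), Pow(Mul(8, Pow(h, -1)), 2)) = Mul(Rational(-1, 4), Mul(64, Pow(h, -2))) = Mul(-16, Pow(h, -2)))
Add(l, Function('O')(Pow(Add(-161, -107), -1))) = Add(-5730, Mul(-16, Pow(Pow(Add(-161, -107), -1), -2))) = Add(-5730, Mul(-16, Pow(Pow(-268, -1), -2))) = Add(-5730, Mul(-16, Pow(Rational(-1, 268), -2))) = Add(-5730, Mul(-16, 71824)) = Add(-5730, -1149184) = -1154914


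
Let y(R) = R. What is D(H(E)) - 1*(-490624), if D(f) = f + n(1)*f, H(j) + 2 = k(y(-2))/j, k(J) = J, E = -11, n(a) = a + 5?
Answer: 5396724/11 ≈ 4.9061e+5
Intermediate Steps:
n(a) = 5 + a
H(j) = -2 - 2/j
D(f) = 7*f (D(f) = f + (5 + 1)*f = f + 6*f = 7*f)
D(H(E)) - 1*(-490624) = 7*(-2 - 2/(-11)) - 1*(-490624) = 7*(-2 - 2*(-1/11)) + 490624 = 7*(-2 + 2/11) + 490624 = 7*(-20/11) + 490624 = -140/11 + 490624 = 5396724/11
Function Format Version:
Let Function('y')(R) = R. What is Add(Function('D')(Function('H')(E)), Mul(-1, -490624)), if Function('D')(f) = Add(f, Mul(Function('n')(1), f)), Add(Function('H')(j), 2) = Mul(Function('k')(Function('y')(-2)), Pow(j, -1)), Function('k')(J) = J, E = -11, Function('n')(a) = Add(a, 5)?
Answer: Rational(5396724, 11) ≈ 4.9061e+5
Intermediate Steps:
Function('n')(a) = Add(5, a)
Function('H')(j) = Add(-2, Mul(-2, Pow(j, -1)))
Function('D')(f) = Mul(7, f) (Function('D')(f) = Add(f, Mul(Add(5, 1), f)) = Add(f, Mul(6, f)) = Mul(7, f))
Add(Function('D')(Function('H')(E)), Mul(-1, -490624)) = Add(Mul(7, Add(-2, Mul(-2, Pow(-11, -1)))), Mul(-1, -490624)) = Add(Mul(7, Add(-2, Mul(-2, Rational(-1, 11)))), 490624) = Add(Mul(7, Add(-2, Rational(2, 11))), 490624) = Add(Mul(7, Rational(-20, 11)), 490624) = Add(Rational(-140, 11), 490624) = Rational(5396724, 11)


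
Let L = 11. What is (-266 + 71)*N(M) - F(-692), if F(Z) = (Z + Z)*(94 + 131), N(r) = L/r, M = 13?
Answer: 311235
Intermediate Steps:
N(r) = 11/r
F(Z) = 450*Z (F(Z) = (2*Z)*225 = 450*Z)
(-266 + 71)*N(M) - F(-692) = (-266 + 71)*(11/13) - 450*(-692) = -2145/13 - 1*(-311400) = -195*11/13 + 311400 = -165 + 311400 = 311235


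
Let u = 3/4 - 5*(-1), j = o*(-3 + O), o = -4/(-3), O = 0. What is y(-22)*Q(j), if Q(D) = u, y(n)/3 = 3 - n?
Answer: 1725/4 ≈ 431.25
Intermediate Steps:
o = 4/3 (o = -4*(-1/3) = 4/3 ≈ 1.3333)
j = -4 (j = 4*(-3 + 0)/3 = (4/3)*(-3) = -4)
u = 23/4 (u = 3*(1/4) + 5 = 3/4 + 5 = 23/4 ≈ 5.7500)
y(n) = 9 - 3*n (y(n) = 3*(3 - n) = 9 - 3*n)
Q(D) = 23/4
y(-22)*Q(j) = (9 - 3*(-22))*(23/4) = (9 + 66)*(23/4) = 75*(23/4) = 1725/4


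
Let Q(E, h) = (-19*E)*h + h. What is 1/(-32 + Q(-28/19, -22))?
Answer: -1/670 ≈ -0.0014925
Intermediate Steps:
Q(E, h) = h - 19*E*h (Q(E, h) = -19*E*h + h = h - 19*E*h)
1/(-32 + Q(-28/19, -22)) = 1/(-32 - 22*(1 - (-532)/19)) = 1/(-32 - 22*(1 - 19*(-28/19))) = 1/(-32 - 22*(1 + 28)) = 1/(-32 - 22*29) = 1/(-32 - 638) = 1/(-670) = -1/670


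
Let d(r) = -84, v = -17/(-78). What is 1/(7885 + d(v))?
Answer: 1/7801 ≈ 0.00012819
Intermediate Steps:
v = 17/78 (v = -17*(-1/78) = 17/78 ≈ 0.21795)
1/(7885 + d(v)) = 1/(7885 - 84) = 1/7801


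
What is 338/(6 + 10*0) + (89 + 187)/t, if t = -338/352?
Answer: -117167/507 ≈ -231.10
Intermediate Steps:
t = -169/176 (t = -338*1/352 = -169/176 ≈ -0.96023)
338/(6 + 10*0) + (89 + 187)/t = 338/(6 + 10*0) + (89 + 187)/(-169/176) = 338/(6 + 0) + 276*(-176/169) = 338/6 - 48576/169 = 338*(1/6) - 48576/169 = 169/3 - 48576/169 = -117167/507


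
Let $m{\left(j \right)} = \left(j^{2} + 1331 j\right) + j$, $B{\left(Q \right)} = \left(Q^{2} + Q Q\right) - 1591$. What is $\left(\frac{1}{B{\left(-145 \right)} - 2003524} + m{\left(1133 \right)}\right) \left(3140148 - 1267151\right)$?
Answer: $\frac{10268773985958842228}{1963065} \approx 5.231 \cdot 10^{12}$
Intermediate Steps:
$B{\left(Q \right)} = -1591 + 2 Q^{2}$ ($B{\left(Q \right)} = \left(Q^{2} + Q^{2}\right) - 1591 = 2 Q^{2} - 1591 = -1591 + 2 Q^{2}$)
$m{\left(j \right)} = j^{2} + 1332 j$
$\left(\frac{1}{B{\left(-145 \right)} - 2003524} + m{\left(1133 \right)}\right) \left(3140148 - 1267151\right) = \left(\frac{1}{\left(-1591 + 2 \left(-145\right)^{2}\right) - 2003524} + 1133 \left(1332 + 1133\right)\right) \left(3140148 - 1267151\right) = \left(\frac{1}{\left(-1591 + 2 \cdot 21025\right) - 2003524} + 1133 \cdot 2465\right) 1872997 = \left(\frac{1}{\left(-1591 + 42050\right) - 2003524} + 2792845\right) 1872997 = \left(\frac{1}{40459 - 2003524} + 2792845\right) 1872997 = \left(\frac{1}{-1963065} + 2792845\right) 1872997 = \left(- \frac{1}{1963065} + 2792845\right) 1872997 = \frac{5482536269924}{1963065} \cdot 1872997 = \frac{10268773985958842228}{1963065}$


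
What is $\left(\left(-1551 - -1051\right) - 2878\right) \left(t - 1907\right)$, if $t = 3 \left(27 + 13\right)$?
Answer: $6036486$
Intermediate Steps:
$t = 120$ ($t = 3 \cdot 40 = 120$)
$\left(\left(-1551 - -1051\right) - 2878\right) \left(t - 1907\right) = \left(\left(-1551 - -1051\right) - 2878\right) \left(120 - 1907\right) = \left(\left(-1551 + 1051\right) - 2878\right) \left(-1787\right) = \left(-500 - 2878\right) \left(-1787\right) = \left(-3378\right) \left(-1787\right) = 6036486$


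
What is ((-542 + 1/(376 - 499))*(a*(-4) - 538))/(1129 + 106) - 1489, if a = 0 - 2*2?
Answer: -63795457/50635 ≈ -1259.9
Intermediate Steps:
a = -4 (a = 0 - 4 = -4)
((-542 + 1/(376 - 499))*(a*(-4) - 538))/(1129 + 106) - 1489 = ((-542 + 1/(376 - 499))*(-4*(-4) - 538))/(1129 + 106) - 1489 = ((-542 + 1/(-123))*(16 - 538))/1235 - 1489 = ((-542 - 1/123)*(-522))*(1/1235) - 1489 = -66667/123*(-522)*(1/1235) - 1489 = (11600058/41)*(1/1235) - 1489 = 11600058/50635 - 1489 = -63795457/50635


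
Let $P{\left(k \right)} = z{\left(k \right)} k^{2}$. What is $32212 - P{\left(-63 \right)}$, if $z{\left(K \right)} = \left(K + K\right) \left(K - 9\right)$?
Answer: $-35974556$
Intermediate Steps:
$z{\left(K \right)} = 2 K \left(-9 + K\right)$
$P{\left(k \right)} = 2 k^{3} \left(-9 + k\right)$ ($P{\left(k \right)} = 2 k \left(-9 + k\right) k^{2} = 2 k^{3} \left(-9 + k\right)$)
$32212 - P{\left(-63 \right)} = 32212 - 2 \left(-63\right)^{3} \left(-9 - 63\right) = 32212 - 2 \left(-250047\right) \left(-72\right) = 32212 - 36006768 = -35974556$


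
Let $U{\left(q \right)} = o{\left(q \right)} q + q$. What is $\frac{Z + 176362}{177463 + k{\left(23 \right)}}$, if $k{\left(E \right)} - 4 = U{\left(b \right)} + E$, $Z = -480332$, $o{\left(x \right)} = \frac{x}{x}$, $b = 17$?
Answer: $- \frac{151985}{88762} \approx -1.7123$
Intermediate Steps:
$o{\left(x \right)} = 1$
$U{\left(q \right)} = 2 q$ ($U{\left(q \right)} = 1 q + q = q + q = 2 q$)
$k{\left(E \right)} = 38 + E$ ($k{\left(E \right)} = 4 + \left(2 \cdot 17 + E\right) = 4 + \left(34 + E\right) = 38 + E$)
$\frac{Z + 176362}{177463 + k{\left(23 \right)}} = \frac{-480332 + 176362}{177463 + \left(38 + 23\right)} = - \frac{303970}{177463 + 61} = - \frac{303970}{177524} = \left(-303970\right) \frac{1}{177524} = - \frac{151985}{88762}$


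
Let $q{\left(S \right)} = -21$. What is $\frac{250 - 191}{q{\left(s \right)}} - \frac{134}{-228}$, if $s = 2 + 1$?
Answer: $- \frac{591}{266} \approx -2.2218$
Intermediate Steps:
$s = 3$
$\frac{250 - 191}{q{\left(s \right)}} - \frac{134}{-228} = \frac{250 - 191}{-21} - \frac{134}{-228} = \left(250 - 191\right) \left(- \frac{1}{21}\right) - - \frac{67}{114} = 59 \left(- \frac{1}{21}\right) + \frac{67}{114} = - \frac{59}{21} + \frac{67}{114} = - \frac{591}{266}$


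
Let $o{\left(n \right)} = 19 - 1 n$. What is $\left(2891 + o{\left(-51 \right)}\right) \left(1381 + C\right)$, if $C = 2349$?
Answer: $11044530$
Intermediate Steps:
$o{\left(n \right)} = 19 - n$
$\left(2891 + o{\left(-51 \right)}\right) \left(1381 + C\right) = \left(2891 + \left(19 - -51\right)\right) \left(1381 + 2349\right) = \left(2891 + \left(19 + 51\right)\right) 3730 = \left(2891 + 70\right) 3730 = 2961 \cdot 3730 = 11044530$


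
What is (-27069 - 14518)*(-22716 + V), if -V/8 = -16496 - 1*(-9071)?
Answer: -1525577508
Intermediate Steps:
V = 59400 (V = -8*(-16496 - 1*(-9071)) = -8*(-16496 + 9071) = -8*(-7425) = 59400)
(-27069 - 14518)*(-22716 + V) = (-27069 - 14518)*(-22716 + 59400) = -41587*36684 = -1525577508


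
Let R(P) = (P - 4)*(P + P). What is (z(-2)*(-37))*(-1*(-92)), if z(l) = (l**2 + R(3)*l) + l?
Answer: -47656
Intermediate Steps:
R(P) = 2*P*(-4 + P) (R(P) = (-4 + P)*(2*P) = 2*P*(-4 + P))
z(l) = l**2 - 5*l (z(l) = (l**2 + (2*3*(-4 + 3))*l) + l = (l**2 + (2*3*(-1))*l) + l = (l**2 - 6*l) + l = l**2 - 5*l)
(z(-2)*(-37))*(-1*(-92)) = (-2*(-5 - 2)*(-37))*(-1*(-92)) = (-2*(-7)*(-37))*92 = (14*(-37))*92 = -518*92 = -47656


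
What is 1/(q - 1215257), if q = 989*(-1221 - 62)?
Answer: -1/2484144 ≈ -4.0255e-7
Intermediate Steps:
q = -1268887 (q = 989*(-1283) = -1268887)
1/(q - 1215257) = 1/(-1268887 - 1215257) = 1/(-2484144) = -1/2484144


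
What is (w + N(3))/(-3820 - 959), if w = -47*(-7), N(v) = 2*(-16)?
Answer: -11/177 ≈ -0.062147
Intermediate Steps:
N(v) = -32
w = 329
(w + N(3))/(-3820 - 959) = (329 - 32)/(-3820 - 959) = 297/(-4779) = 297*(-1/4779) = -11/177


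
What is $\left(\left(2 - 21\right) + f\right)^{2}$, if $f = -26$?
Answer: $2025$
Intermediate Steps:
$\left(\left(2 - 21\right) + f\right)^{2} = \left(\left(2 - 21\right) - 26\right)^{2} = \left(-19 - 26\right)^{2} = \left(-45\right)^{2} = 2025$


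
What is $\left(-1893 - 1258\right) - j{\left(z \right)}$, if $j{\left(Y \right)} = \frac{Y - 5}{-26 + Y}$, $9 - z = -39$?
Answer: $- \frac{69365}{22} \approx -3153.0$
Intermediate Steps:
$z = 48$ ($z = 9 - -39 = 9 + 39 = 48$)
$j{\left(Y \right)} = \frac{-5 + Y}{-26 + Y}$
$\left(-1893 - 1258\right) - j{\left(z \right)} = \left(-1893 - 1258\right) - \frac{-5 + 48}{-26 + 48} = -3151 - \frac{1}{22} \cdot 43 = -3151 - \frac{43}{22} = - \frac{69365}{22}$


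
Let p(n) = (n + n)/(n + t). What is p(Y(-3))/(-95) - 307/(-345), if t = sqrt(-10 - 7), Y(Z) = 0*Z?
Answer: 307/345 ≈ 0.88986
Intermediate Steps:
Y(Z) = 0
t = I*sqrt(17) (t = sqrt(-17) = I*sqrt(17) ≈ 4.1231*I)
p(n) = 2*n/(n + I*sqrt(17)) (p(n) = (n + n)/(n + I*sqrt(17)) = (2*n)/(n + I*sqrt(17)) = 2*n/(n + I*sqrt(17)))
p(Y(-3))/(-95) - 307/(-345) = (2*0/(0 + I*sqrt(17)))/(-95) - 307/(-345) = (2*0/(I*sqrt(17)))*(-1/95) - 307*(-1/345) = (2*0*(-I*sqrt(17)/17))*(-1/95) + 307/345 = 0*(-1/95) + 307/345 = 0 + 307/345 = 307/345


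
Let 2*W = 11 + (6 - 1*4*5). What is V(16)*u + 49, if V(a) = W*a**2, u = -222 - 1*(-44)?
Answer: 68401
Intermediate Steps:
u = -178 (u = -222 + 44 = -178)
W = -3/2 (W = (11 + (6 - 1*4*5))/2 = (11 + (6 - 4*5))/2 = (11 + (6 - 20))/2 = (11 - 14)/2 = (1/2)*(-3) = -3/2 ≈ -1.5000)
V(a) = -3*a**2/2
V(16)*u + 49 = -3/2*16**2*(-178) + 49 = -3/2*256*(-178) + 49 = -384*(-178) + 49 = 68352 + 49 = 68401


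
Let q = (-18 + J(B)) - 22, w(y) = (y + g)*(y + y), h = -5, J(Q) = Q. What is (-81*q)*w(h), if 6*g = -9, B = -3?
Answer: 226395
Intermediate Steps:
g = -3/2 (g = (⅙)*(-9) = -3/2 ≈ -1.5000)
w(y) = 2*y*(-3/2 + y) (w(y) = (y - 3/2)*(y + y) = (-3/2 + y)*(2*y) = 2*y*(-3/2 + y))
q = -43 (q = (-18 - 3) - 22 = -21 - 22 = -43)
(-81*q)*w(h) = (-81*(-43))*(-5*(-3 + 2*(-5))) = 3483*(-5*(-3 - 10)) = 3483*(-5*(-13)) = 3483*65 = 226395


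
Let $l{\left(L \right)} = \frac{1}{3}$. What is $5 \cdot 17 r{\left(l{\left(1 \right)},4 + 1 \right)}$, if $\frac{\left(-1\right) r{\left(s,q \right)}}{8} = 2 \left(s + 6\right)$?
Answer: $- \frac{25840}{3} \approx -8613.3$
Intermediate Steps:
$l{\left(L \right)} = \frac{1}{3}$
$r{\left(s,q \right)} = -96 - 16 s$ ($r{\left(s,q \right)} = - 8 \cdot 2 \left(s + 6\right) = - 8 \cdot 2 \left(6 + s\right) = - 8 \left(12 + 2 s\right) = -96 - 16 s$)
$5 \cdot 17 r{\left(l{\left(1 \right)},4 + 1 \right)} = 5 \cdot 17 \left(-96 - \frac{16}{3}\right) = 85 \left(-96 - \frac{16}{3}\right) = 85 \left(- \frac{304}{3}\right) = - \frac{25840}{3}$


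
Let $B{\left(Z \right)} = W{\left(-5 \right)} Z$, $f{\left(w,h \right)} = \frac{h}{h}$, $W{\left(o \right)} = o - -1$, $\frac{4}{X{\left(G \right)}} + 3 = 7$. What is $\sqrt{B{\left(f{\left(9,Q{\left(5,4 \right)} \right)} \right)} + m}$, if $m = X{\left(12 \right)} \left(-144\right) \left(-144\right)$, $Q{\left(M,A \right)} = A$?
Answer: $2 \sqrt{5183} \approx 143.99$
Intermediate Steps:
$X{\left(G \right)} = 1$ ($X{\left(G \right)} = \frac{4}{-3 + 7} = \frac{4}{4} = 4 \cdot \frac{1}{4} = 1$)
$W{\left(o \right)} = 1 + o$ ($W{\left(o \right)} = o + 1 = 1 + o$)
$m = 20736$ ($m = 1 \left(-144\right) \left(-144\right) = \left(-144\right) \left(-144\right) = 20736$)
$f{\left(w,h \right)} = 1$
$B{\left(Z \right)} = - 4 Z$ ($B{\left(Z \right)} = \left(1 - 5\right) Z = - 4 Z$)
$\sqrt{B{\left(f{\left(9,Q{\left(5,4 \right)} \right)} \right)} + m} = \sqrt{\left(-4\right) 1 + 20736} = \sqrt{-4 + 20736} = \sqrt{20732} = 2 \sqrt{5183}$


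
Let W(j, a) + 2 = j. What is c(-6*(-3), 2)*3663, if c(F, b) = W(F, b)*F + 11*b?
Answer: 1135530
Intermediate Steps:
W(j, a) = -2 + j
c(F, b) = 11*b + F*(-2 + F) (c(F, b) = (-2 + F)*F + 11*b = F*(-2 + F) + 11*b = 11*b + F*(-2 + F))
c(-6*(-3), 2)*3663 = (11*2 + (-6*(-3))*(-2 - 6*(-3)))*3663 = (22 + 18*(-2 + 18))*3663 = (22 + 18*16)*3663 = (22 + 288)*3663 = 310*3663 = 1135530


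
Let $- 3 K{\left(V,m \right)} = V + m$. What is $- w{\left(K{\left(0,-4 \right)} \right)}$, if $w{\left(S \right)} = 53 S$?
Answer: $- \frac{212}{3} \approx -70.667$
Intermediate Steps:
$K{\left(V,m \right)} = - \frac{V}{3} - \frac{m}{3}$ ($K{\left(V,m \right)} = - \frac{V + m}{3} = - \frac{V}{3} - \frac{m}{3}$)
$- w{\left(K{\left(0,-4 \right)} \right)} = - 53 \left(\left(- \frac{1}{3}\right) 0 - - \frac{4}{3}\right) = - 53 \left(0 + \frac{4}{3}\right) = - \frac{53 \cdot 4}{3} = \left(-1\right) \frac{212}{3} = - \frac{212}{3}$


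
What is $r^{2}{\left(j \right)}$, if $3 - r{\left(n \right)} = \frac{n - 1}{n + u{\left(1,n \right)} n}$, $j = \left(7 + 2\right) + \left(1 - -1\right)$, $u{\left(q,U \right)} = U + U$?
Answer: $\frac{561001}{64009} \approx 8.7644$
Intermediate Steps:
$u{\left(q,U \right)} = 2 U$
$j = 11$ ($j = 9 + \left(1 + 1\right) = 9 + 2 = 11$)
$r{\left(n \right)} = 3 - \frac{-1 + n}{n + 2 n^{2}}$ ($r{\left(n \right)} = 3 - \frac{n - 1}{n + 2 n n} = 3 - \frac{-1 + n}{n + 2 n^{2}}$)
$r^{2}{\left(j \right)} = \left(\frac{1 + 2 \cdot 11 + 6 \cdot 11^{2}}{11 \left(1 + 2 \cdot 11\right)}\right)^{2} = \left(\frac{1 + 22 + 6 \cdot 121}{11 \left(1 + 22\right)}\right)^{2} = \left(\frac{1 + 22 + 726}{11 \cdot 23}\right)^{2} = \left(\frac{1}{11} \cdot \frac{1}{23} \cdot 749\right)^{2} = \left(\frac{749}{253}\right)^{2} = \frac{561001}{64009}$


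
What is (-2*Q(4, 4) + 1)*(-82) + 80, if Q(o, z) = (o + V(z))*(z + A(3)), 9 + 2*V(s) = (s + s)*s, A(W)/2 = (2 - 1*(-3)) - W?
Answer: 20334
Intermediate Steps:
A(W) = 10 - 2*W (A(W) = 2*((2 - 1*(-3)) - W) = 2*((2 + 3) - W) = 2*(5 - W) = 10 - 2*W)
V(s) = -9/2 + s² (V(s) = -9/2 + ((s + s)*s)/2 = -9/2 + ((2*s)*s)/2 = -9/2 + (2*s²)/2 = -9/2 + s²)
Q(o, z) = (4 + z)*(-9/2 + o + z²) (Q(o, z) = (o + (-9/2 + z²))*(z + (10 - 2*3)) = (-9/2 + o + z²)*(z + (10 - 6)) = (-9/2 + o + z²)*(z + 4) = (-9/2 + o + z²)*(4 + z) = (4 + z)*(-9/2 + o + z²))
(-2*Q(4, 4) + 1)*(-82) + 80 = (-2*(-18 + 4³ + 4*4 + 4*4² - 9/2*4 + 4*4) + 1)*(-82) + 80 = (-2*(-18 + 64 + 16 + 4*16 - 18 + 16) + 1)*(-82) + 80 = (-2*(-18 + 64 + 16 + 64 - 18 + 16) + 1)*(-82) + 80 = (-2*124 + 1)*(-82) + 80 = (-248 + 1)*(-82) + 80 = -247*(-82) + 80 = 20254 + 80 = 20334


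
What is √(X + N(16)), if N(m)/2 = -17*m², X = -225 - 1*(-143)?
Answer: I*√8786 ≈ 93.734*I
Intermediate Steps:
X = -82 (X = -225 + 143 = -82)
N(m) = -34*m² (N(m) = 2*(-17*m²) = -34*m²)
√(X + N(16)) = √(-82 - 34*16²) = √(-82 - 34*256) = √(-82 - 8704) = √(-8786) = I*√8786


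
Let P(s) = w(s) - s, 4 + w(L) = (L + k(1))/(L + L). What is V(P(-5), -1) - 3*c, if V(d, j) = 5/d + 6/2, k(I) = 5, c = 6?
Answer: -10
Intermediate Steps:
w(L) = -4 + (5 + L)/(2*L) (w(L) = -4 + (L + 5)/(L + L) = -4 + (5 + L)/((2*L)) = -4 + (5 + L)*(1/(2*L)) = -4 + (5 + L)/(2*L))
P(s) = -s + (5 - 7*s)/(2*s) (P(s) = (5 - 7*s)/(2*s) - s = -s + (5 - 7*s)/(2*s))
V(d, j) = 3 + 5/d (V(d, j) = 5/d + 6*(1/2) = 5/d + 3 = 3 + 5/d)
V(P(-5), -1) - 3*c = (3 + 5/(-7/2 - 1*(-5) + (5/2)/(-5))) - 3*6 = (3 + 5/(-7/2 + 5 + (5/2)*(-1/5))) - 18 = (3 + 5/(-7/2 + 5 - 1/2)) - 18 = (3 + 5/1) - 18 = (3 + 5*1) - 18 = (3 + 5) - 18 = 8 - 18 = -10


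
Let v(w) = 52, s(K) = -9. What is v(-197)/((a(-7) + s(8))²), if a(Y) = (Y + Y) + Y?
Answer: 13/225 ≈ 0.057778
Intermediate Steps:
a(Y) = 3*Y (a(Y) = 2*Y + Y = 3*Y)
v(-197)/((a(-7) + s(8))²) = 52/((3*(-7) - 9)²) = 52/((-21 - 9)²) = 52/((-30)²) = 52/900 = 52*(1/900) = 13/225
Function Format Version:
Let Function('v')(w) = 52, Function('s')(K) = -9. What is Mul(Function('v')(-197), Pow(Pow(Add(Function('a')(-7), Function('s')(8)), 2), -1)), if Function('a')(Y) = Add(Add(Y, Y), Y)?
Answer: Rational(13, 225) ≈ 0.057778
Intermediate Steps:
Function('a')(Y) = Mul(3, Y) (Function('a')(Y) = Add(Mul(2, Y), Y) = Mul(3, Y))
Mul(Function('v')(-197), Pow(Pow(Add(Function('a')(-7), Function('s')(8)), 2), -1)) = Mul(52, Pow(Pow(Add(Mul(3, -7), -9), 2), -1)) = Mul(52, Pow(Pow(Add(-21, -9), 2), -1)) = Mul(52, Pow(Pow(-30, 2), -1)) = Mul(52, Pow(900, -1)) = Mul(52, Rational(1, 900)) = Rational(13, 225)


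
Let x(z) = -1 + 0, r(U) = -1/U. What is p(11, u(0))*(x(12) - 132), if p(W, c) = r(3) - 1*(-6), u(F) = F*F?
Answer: -2261/3 ≈ -753.67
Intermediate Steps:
u(F) = F²
x(z) = -1
p(W, c) = 17/3 (p(W, c) = -1/3 - 1*(-6) = -1*⅓ + 6 = -⅓ + 6 = 17/3)
p(11, u(0))*(x(12) - 132) = 17*(-1 - 132)/3 = (17/3)*(-133) = -2261/3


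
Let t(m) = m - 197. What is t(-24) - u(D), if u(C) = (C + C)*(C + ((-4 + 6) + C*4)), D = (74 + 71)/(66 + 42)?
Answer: -1425317/5832 ≈ -244.40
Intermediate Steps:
t(m) = -197 + m
D = 145/108 ≈ 1.3426
u(C) = 2*C*(2 + 5*C) (u(C) = (2*C)*(C + (2 + 4*C)) = (2*C)*(2 + 5*C) = 2*C*(2 + 5*C))
t(-24) - u(D) = (-197 - 24) - 2*145*(2 + 5*(145/108))/108 = -221 - 2*145*(2 + 725/108)/108 = -221 - 2*145*941/(108*108) = -221 - 1*136445/5832 = -221 - 136445/5832 = -1425317/5832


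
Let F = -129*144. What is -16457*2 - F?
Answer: -14338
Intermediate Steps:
F = -18576
-16457*2 - F = -16457*2 - 1*(-18576) = -32914 + 18576 = -14338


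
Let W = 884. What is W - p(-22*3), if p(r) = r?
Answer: 950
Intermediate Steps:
W - p(-22*3) = 884 - (-22)*3 = 884 - 1*(-66) = 884 + 66 = 950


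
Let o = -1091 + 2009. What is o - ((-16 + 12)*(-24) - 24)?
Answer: 846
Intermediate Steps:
o = 918
o - ((-16 + 12)*(-24) - 24) = 918 - ((-16 + 12)*(-24) - 24) = 918 - (-4*(-24) - 24) = 918 - (96 - 24) = 918 - 1*72 = 918 - 72 = 846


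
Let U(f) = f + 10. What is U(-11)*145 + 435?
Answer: 290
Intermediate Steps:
U(f) = 10 + f
U(-11)*145 + 435 = (10 - 11)*145 + 435 = -1*145 + 435 = -145 + 435 = 290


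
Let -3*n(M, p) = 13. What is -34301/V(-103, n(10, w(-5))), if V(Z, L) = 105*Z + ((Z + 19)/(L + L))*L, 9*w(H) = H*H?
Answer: 34301/10857 ≈ 3.1593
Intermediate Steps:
w(H) = H²/9 (w(H) = (H*H)/9 = H²/9)
n(M, p) = -13/3 (n(M, p) = -⅓*13 = -13/3)
V(Z, L) = 19/2 + 211*Z/2 (V(Z, L) = 105*Z + ((19 + Z)/((2*L)))*L = 105*Z + ((19 + Z)*(1/(2*L)))*L = 105*Z + ((19 + Z)/(2*L))*L = 105*Z + (19/2 + Z/2) = 19/2 + 211*Z/2)
-34301/V(-103, n(10, w(-5))) = -34301/(19/2 + (211/2)*(-103)) = -34301/(19/2 - 21733/2) = -34301/(-10857) = -34301*(-1/10857) = 34301/10857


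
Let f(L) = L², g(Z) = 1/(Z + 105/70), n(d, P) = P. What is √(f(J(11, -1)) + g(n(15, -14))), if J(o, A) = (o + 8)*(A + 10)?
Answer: √731023/5 ≈ 171.00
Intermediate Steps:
J(o, A) = (8 + o)*(10 + A)
g(Z) = 1/(3/2 + Z) (g(Z) = 1/(Z + 105*(1/70)) = 1/(Z + 3/2) = 1/(3/2 + Z))
√(f(J(11, -1)) + g(n(15, -14))) = √((80 + 8*(-1) + 10*11 - 1*11)² + 2/(3 + 2*(-14))) = √((80 - 8 + 110 - 11)² + 2/(3 - 28)) = √(171² + 2/(-25)) = √(29241 + 2*(-1/25)) = √(29241 - 2/25) = √(731023/25) = √731023/5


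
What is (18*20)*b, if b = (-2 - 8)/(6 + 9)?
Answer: -240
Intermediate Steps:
b = -2/3 (b = -10/15 = -10*1/15 = -2/3 ≈ -0.66667)
(18*20)*b = (18*20)*(-2/3) = 360*(-2/3) = -240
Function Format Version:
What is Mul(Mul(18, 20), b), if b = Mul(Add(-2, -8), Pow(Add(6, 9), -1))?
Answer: -240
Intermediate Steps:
b = Rational(-2, 3) (b = Mul(-10, Pow(15, -1)) = Mul(-10, Rational(1, 15)) = Rational(-2, 3) ≈ -0.66667)
Mul(Mul(18, 20), b) = Mul(Mul(18, 20), Rational(-2, 3)) = Mul(360, Rational(-2, 3)) = -240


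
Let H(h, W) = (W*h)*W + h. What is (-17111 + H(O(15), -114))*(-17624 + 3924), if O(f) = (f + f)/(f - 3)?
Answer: -210726550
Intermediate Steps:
O(f) = 2*f/(-3 + f) (O(f) = (2*f)/(-3 + f) = 2*f/(-3 + f))
H(h, W) = h + h*W² (H(h, W) = h*W² + h = h + h*W²)
(-17111 + H(O(15), -114))*(-17624 + 3924) = (-17111 + (2*15/(-3 + 15))*(1 + (-114)²))*(-17624 + 3924) = (-17111 + (2*15/12)*(1 + 12996))*(-13700) = (-17111 + (2*15*(1/12))*12997)*(-13700) = (-17111 + (5/2)*12997)*(-13700) = (-17111 + 64985/2)*(-13700) = (30763/2)*(-13700) = -210726550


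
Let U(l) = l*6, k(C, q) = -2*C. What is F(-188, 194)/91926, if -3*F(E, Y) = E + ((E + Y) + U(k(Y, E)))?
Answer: 1255/137889 ≈ 0.0091015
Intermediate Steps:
U(l) = 6*l
F(E, Y) = -2*E/3 + 11*Y/3 (F(E, Y) = -(E + ((E + Y) + 6*(-2*Y)))/3 = -(E + ((E + Y) - 12*Y))/3 = -(E + (E - 11*Y))/3 = -(-11*Y + 2*E)/3 = -2*E/3 + 11*Y/3)
F(-188, 194)/91926 = (-⅔*(-188) + (11/3)*194)/91926 = (376/3 + 2134/3)*(1/91926) = (2510/3)*(1/91926) = 1255/137889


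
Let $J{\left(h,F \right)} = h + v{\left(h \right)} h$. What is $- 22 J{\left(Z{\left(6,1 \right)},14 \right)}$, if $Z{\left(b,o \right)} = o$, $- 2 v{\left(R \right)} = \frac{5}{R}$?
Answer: $33$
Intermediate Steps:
$v{\left(R \right)} = - \frac{5}{2 R}$ ($v{\left(R \right)} = - \frac{5 \frac{1}{R}}{2} = - \frac{5}{2 R}$)
$J{\left(h,F \right)} = - \frac{5}{2} + h$ ($J{\left(h,F \right)} = h + - \frac{5}{2 h} h = h - \frac{5}{2} = - \frac{5}{2} + h$)
$- 22 J{\left(Z{\left(6,1 \right)},14 \right)} = - 22 \left(- \frac{5}{2} + 1\right) = \left(-22\right) \left(- \frac{3}{2}\right) = 33$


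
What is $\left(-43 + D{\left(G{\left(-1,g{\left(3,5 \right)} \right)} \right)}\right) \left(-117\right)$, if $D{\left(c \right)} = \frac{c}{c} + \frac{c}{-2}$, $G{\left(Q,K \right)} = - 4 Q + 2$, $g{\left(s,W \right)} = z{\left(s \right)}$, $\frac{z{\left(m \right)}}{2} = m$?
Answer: $5265$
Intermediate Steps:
$z{\left(m \right)} = 2 m$
$g{\left(s,W \right)} = 2 s$
$G{\left(Q,K \right)} = 2 - 4 Q$
$D{\left(c \right)} = 1 - \frac{c}{2}$ ($D{\left(c \right)} = 1 + c \left(- \frac{1}{2}\right) = 1 - \frac{c}{2}$)
$\left(-43 + D{\left(G{\left(-1,g{\left(3,5 \right)} \right)} \right)}\right) \left(-117\right) = \left(-43 + \left(1 - \frac{2 - -4}{2}\right)\right) \left(-117\right) = \left(-43 + \left(1 - \frac{2 + 4}{2}\right)\right) \left(-117\right) = \left(-43 + \left(1 - 3\right)\right) \left(-117\right) = \left(-43 - 2\right) \left(-117\right) = \left(-45\right) \left(-117\right) = 5265$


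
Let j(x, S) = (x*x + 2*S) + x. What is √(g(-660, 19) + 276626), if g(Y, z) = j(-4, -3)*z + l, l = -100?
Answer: 4*√17290 ≈ 525.97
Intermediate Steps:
j(x, S) = x + x² + 2*S (j(x, S) = (x² + 2*S) + x = x + x² + 2*S)
g(Y, z) = -100 + 6*z (g(Y, z) = (-4 + (-4)² + 2*(-3))*z - 100 = (-4 + 16 - 6)*z - 100 = 6*z - 100 = -100 + 6*z)
√(g(-660, 19) + 276626) = √((-100 + 6*19) + 276626) = √((-100 + 114) + 276626) = √(14 + 276626) = √276640 = 4*√17290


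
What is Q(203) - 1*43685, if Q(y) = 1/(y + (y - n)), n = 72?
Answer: -14590789/334 ≈ -43685.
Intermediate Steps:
Q(y) = 1/(-72 + 2*y) (Q(y) = 1/(y + (y - 1*72)) = 1/(y + (y - 72)) = 1/(y + (-72 + y)) = 1/(-72 + 2*y))
Q(203) - 1*43685 = 1/(2*(-36 + 203)) - 1*43685 = (½)/167 - 43685 = (½)*(1/167) - 43685 = 1/334 - 43685 = -14590789/334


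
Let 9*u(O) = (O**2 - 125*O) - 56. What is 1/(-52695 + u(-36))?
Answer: -9/468515 ≈ -1.9210e-5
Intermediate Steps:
u(O) = -56/9 - 125*O/9 + O**2/9 (u(O) = ((O**2 - 125*O) - 56)/9 = (-56 + O**2 - 125*O)/9 = -56/9 - 125*O/9 + O**2/9)
1/(-52695 + u(-36)) = 1/(-52695 + (-56/9 - 125/9*(-36) + (1/9)*(-36)**2)) = 1/(-52695 + (-56/9 + 500 + (1/9)*1296)) = 1/(-52695 + (-56/9 + 500 + 144)) = 1/(-52695 + 5740/9) = 1/(-468515/9) = -9/468515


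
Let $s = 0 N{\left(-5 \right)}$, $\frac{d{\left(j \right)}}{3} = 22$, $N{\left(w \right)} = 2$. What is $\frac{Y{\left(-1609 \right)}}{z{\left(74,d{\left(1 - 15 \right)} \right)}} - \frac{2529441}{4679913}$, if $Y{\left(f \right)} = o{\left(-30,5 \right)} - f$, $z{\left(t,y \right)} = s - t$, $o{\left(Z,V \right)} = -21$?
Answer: $- \frac{1269813413}{57718927} \approx -22.0$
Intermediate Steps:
$d{\left(j \right)} = 66$ ($d{\left(j \right)} = 3 \cdot 22 = 66$)
$s = 0$ ($s = 0 \cdot 2 = 0$)
$z{\left(t,y \right)} = - t$ ($z{\left(t,y \right)} = 0 - t = - t$)
$Y{\left(f \right)} = -21 - f$
$\frac{Y{\left(-1609 \right)}}{z{\left(74,d{\left(1 - 15 \right)} \right)}} - \frac{2529441}{4679913} = \frac{-21 - -1609}{\left(-1\right) 74} - \frac{2529441}{4679913} = \frac{-21 + 1609}{-74} - \frac{843147}{1559971} = 1588 \left(- \frac{1}{74}\right) - \frac{843147}{1559971} = - \frac{794}{37} - \frac{843147}{1559971} = - \frac{1269813413}{57718927}$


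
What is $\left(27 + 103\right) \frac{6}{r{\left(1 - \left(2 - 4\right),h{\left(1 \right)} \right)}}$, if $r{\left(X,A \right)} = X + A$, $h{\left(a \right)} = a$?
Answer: $195$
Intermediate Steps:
$r{\left(X,A \right)} = A + X$
$\left(27 + 103\right) \frac{6}{r{\left(1 - \left(2 - 4\right),h{\left(1 \right)} \right)}} = \left(27 + 103\right) \frac{6}{1 + \left(1 - \left(2 - 4\right)\right)} = 130 \frac{6}{1 + \left(1 - \left(2 - 4\right)\right)} = 130 \frac{6}{1 + \left(1 - -2\right)} = 130 \frac{6}{1 + \left(1 + 2\right)} = 130 \frac{6}{1 + 3} = 130 \cdot \frac{6}{4} = 130 \cdot 6 \cdot \frac{1}{4} = 130 \cdot \frac{3}{2} = 195$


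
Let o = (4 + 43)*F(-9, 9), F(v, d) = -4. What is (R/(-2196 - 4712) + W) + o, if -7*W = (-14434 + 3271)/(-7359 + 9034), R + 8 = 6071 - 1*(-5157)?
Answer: -347312384/1840825 ≈ -188.67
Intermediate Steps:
R = 11220 (R = -8 + (6071 - 1*(-5157)) = -8 + (6071 + 5157) = -8 + 11228 = 11220)
o = -188 (o = (4 + 43)*(-4) = 47*(-4) = -188)
W = 11163/11725 (W = -(-14434 + 3271)/(7*(-7359 + 9034)) = -(-11163)/(7*1675) = -⅐*(-11163/1675) = 11163/11725 ≈ 0.95207)
(R/(-2196 - 4712) + W) + o = (11220/(-2196 - 4712) + 11163/11725) - 188 = (11220/(-6908) + 11163/11725) - 188 = (11220*(-1/6908) + 11163/11725) - 188 = (-255/157 + 11163/11725) - 188 = -1237284/1840825 - 188 = -347312384/1840825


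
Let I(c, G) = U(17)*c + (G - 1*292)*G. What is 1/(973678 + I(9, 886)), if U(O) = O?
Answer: 1/1500115 ≈ 6.6662e-7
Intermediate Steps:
I(c, G) = 17*c + G*(-292 + G) (I(c, G) = 17*c + (G - 1*292)*G = 17*c + (G - 292)*G = 17*c + (-292 + G)*G = 17*c + G*(-292 + G))
1/(973678 + I(9, 886)) = 1/(973678 + (886² - 292*886 + 17*9)) = 1/(973678 + (784996 - 258712 + 153)) = 1/(973678 + 526437) = 1/1500115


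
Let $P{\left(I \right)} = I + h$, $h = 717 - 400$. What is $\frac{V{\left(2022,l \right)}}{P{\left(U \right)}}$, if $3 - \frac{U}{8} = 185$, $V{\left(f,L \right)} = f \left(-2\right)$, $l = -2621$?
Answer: $\frac{4044}{1139} \approx 3.5505$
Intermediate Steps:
$V{\left(f,L \right)} = - 2 f$
$U = -1456$ ($U = 24 - 1480 = -1456$)
$h = 317$ ($h = 717 - 400 = 317$)
$P{\left(I \right)} = 317 + I$ ($P{\left(I \right)} = I + 317 = 317 + I$)
$\frac{V{\left(2022,l \right)}}{P{\left(U \right)}} = \frac{\left(-2\right) 2022}{317 - 1456} = - \frac{4044}{-1139} = \left(-4044\right) \left(- \frac{1}{1139}\right) = \frac{4044}{1139}$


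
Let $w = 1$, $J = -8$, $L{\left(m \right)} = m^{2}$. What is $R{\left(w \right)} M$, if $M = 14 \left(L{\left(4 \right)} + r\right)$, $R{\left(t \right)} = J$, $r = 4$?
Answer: $-2240$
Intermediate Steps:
$R{\left(t \right)} = -8$
$M = 280$ ($M = 14 \left(4^{2} + 4\right) = 14 \left(16 + 4\right) = 14 \cdot 20 = 280$)
$R{\left(w \right)} M = \left(-8\right) 280 = -2240$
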